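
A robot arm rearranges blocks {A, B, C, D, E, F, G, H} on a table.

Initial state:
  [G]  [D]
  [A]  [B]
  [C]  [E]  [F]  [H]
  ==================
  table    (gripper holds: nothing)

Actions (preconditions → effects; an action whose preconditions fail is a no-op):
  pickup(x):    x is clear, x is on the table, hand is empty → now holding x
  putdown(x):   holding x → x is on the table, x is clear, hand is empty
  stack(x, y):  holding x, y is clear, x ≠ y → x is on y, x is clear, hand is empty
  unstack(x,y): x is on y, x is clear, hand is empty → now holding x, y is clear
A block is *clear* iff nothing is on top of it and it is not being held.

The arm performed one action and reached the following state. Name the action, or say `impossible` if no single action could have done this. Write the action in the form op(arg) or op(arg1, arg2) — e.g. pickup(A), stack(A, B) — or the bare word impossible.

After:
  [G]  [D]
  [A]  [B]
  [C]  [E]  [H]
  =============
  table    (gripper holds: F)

target: towers=[C/A/G; E/B/D; H] holding=F
     unstack(G, A) → towers=[C/A; E/B/D; F; H] holding=G
         pickup(H) → towers=[C/A/G; E/B/D; F] holding=H
         pickup(F) → towers=[C/A/G; E/B/D; H] holding=F  ← match
     unstack(D, B) → towers=[C/A/G; E/B; F; H] holding=D

pickup(F)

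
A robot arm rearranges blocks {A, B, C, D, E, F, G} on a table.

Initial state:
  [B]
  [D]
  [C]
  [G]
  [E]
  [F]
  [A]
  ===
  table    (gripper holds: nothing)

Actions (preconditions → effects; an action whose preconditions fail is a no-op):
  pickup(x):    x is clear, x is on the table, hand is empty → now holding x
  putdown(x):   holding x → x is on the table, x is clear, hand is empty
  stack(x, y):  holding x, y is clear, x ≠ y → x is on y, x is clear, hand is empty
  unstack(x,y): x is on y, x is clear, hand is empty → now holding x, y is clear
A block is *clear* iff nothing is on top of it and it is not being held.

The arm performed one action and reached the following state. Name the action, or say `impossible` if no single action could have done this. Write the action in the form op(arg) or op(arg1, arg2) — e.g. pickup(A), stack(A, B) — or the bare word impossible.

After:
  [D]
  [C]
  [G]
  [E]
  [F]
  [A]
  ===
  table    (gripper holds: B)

target: towers=[A/F/E/G/C/D] holding=B
     unstack(B, D) → towers=[A/F/E/G/C/D] holding=B  ← match

unstack(B, D)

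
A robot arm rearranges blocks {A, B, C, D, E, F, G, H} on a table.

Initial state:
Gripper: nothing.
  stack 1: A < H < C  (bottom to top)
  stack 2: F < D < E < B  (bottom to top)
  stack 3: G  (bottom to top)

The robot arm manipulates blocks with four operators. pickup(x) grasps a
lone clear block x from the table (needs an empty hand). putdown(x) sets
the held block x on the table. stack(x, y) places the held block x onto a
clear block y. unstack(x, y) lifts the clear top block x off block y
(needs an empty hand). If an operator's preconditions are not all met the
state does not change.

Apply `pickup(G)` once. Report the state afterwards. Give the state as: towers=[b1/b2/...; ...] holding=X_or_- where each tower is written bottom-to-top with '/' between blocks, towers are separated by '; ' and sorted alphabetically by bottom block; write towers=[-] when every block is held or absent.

before: towers=[A/H/C; F/D/E/B; G] holding=-
pre[pickup(G)]: clear(G) ✓, ontable(G) ✓, handempty ✓
all met → apply pickup(G)
after:  towers=[A/H/C; F/D/E/B] holding=G

towers=[A/H/C; F/D/E/B] holding=G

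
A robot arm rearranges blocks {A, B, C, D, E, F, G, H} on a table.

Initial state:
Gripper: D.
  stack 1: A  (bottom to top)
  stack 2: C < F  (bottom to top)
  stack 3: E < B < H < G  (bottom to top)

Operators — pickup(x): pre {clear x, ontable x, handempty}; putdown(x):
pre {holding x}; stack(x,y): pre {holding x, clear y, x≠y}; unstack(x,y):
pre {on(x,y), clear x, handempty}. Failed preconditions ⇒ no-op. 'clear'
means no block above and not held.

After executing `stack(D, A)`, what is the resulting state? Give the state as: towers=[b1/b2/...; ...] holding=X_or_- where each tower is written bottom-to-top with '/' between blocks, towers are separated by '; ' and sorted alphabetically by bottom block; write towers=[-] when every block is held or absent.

before: towers=[A; C/F; E/B/H/G] holding=D
pre[stack(D, A)]: holding(D) ok, clear(A) ok, D≠A ok
all met → apply stack(D, A)
after:  towers=[A/D; C/F; E/B/H/G] holding=-

towers=[A/D; C/F; E/B/H/G] holding=-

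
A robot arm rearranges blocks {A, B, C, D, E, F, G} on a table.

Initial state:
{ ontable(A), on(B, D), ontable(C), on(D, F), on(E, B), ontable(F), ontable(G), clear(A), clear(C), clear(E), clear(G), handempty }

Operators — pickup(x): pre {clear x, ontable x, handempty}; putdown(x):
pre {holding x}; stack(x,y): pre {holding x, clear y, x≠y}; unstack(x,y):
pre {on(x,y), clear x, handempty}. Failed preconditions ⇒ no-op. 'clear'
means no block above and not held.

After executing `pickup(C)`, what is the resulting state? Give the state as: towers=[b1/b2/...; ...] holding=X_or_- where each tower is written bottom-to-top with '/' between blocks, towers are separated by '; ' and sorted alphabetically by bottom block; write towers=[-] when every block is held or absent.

before: towers=[A; C; F/D/B/E; G] holding=-
pre[pickup(C)]: clear(C) yes, ontable(C) yes, handempty yes
all met → apply pickup(C)
after:  towers=[A; F/D/B/E; G] holding=C

towers=[A; F/D/B/E; G] holding=C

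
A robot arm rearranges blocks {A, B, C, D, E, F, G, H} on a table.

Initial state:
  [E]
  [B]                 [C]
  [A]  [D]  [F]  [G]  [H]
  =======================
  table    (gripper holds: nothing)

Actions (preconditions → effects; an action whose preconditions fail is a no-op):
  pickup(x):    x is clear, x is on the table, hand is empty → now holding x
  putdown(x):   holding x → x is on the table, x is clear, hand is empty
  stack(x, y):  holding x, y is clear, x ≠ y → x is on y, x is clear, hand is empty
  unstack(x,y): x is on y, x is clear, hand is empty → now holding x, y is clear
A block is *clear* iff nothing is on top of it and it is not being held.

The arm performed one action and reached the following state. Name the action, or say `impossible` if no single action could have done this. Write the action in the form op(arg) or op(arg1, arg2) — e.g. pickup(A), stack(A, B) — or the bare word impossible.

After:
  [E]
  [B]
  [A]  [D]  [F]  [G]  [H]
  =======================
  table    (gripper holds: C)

target: towers=[A/B/E; D; F; G; H] holding=C
         pickup(G) → towers=[A/B/E; D; F; H/C] holding=G
     unstack(E, B) → towers=[A/B; D; F; G; H/C] holding=E
         pickup(F) → towers=[A/B/E; D; G; H/C] holding=F
         pickup(D) → towers=[A/B/E; F; G; H/C] holding=D
     unstack(C, H) → towers=[A/B/E; D; F; G; H] holding=C  ← match

unstack(C, H)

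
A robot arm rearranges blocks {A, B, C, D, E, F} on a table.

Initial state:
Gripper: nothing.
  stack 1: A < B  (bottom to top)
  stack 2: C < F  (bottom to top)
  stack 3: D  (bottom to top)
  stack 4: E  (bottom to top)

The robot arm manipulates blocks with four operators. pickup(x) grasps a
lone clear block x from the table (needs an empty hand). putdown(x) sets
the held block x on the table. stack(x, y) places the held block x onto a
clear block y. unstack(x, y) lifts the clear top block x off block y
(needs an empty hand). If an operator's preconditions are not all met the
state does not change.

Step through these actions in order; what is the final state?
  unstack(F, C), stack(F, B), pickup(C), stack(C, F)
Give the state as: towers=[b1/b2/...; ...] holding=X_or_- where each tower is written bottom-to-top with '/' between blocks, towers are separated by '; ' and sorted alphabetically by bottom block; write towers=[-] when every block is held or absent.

towers=[A/B/F/C; D; E] holding=-

step 1 (unstack(F, C)): towers=[A/B; C; D; E] holding=F
step 2 (stack(F, B)): towers=[A/B/F; C; D; E] holding=-
step 3 (pickup(C)): towers=[A/B/F; D; E] holding=C
step 4 (stack(C, F)): towers=[A/B/F/C; D; E] holding=-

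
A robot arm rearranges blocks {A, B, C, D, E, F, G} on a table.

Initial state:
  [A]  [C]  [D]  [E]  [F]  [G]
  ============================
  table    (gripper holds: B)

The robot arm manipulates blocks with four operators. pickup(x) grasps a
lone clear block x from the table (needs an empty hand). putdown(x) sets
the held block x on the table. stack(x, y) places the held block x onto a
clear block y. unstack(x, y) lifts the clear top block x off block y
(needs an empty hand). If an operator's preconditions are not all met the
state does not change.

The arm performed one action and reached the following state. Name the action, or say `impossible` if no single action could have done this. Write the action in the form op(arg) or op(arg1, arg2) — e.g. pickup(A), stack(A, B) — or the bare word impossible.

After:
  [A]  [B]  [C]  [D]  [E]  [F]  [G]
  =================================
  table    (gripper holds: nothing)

putdown(B)

target: towers=[A; B; C; D; E; F; G] holding=-
        putdown(B) → towers=[A; B; C; D; E; F; G] holding=-  ← match
       stack(B, F) → towers=[A; C; D; E; F/B; G] holding=-
       stack(B, G) → towers=[A; C; D; E; F; G/B] holding=-
       stack(B, D) → towers=[A; C; D/B; E; F; G] holding=-
       stack(B, A) → towers=[A/B; C; D; E; F; G] holding=-
       stack(B, E) → towers=[A; C; D; E/B; F; G] holding=-
       stack(B, C) → towers=[A; C/B; D; E; F; G] holding=-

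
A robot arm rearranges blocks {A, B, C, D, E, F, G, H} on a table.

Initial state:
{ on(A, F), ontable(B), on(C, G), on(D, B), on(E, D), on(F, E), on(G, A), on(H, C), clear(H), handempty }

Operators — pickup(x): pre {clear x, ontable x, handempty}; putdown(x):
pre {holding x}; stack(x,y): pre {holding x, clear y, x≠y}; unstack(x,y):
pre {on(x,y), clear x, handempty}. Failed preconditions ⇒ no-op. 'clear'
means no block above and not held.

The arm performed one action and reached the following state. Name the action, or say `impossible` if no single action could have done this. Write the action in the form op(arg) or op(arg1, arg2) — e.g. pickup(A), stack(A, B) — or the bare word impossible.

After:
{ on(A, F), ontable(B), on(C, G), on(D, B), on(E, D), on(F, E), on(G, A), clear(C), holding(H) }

target: towers=[B/D/E/F/A/G/C] holding=H
     unstack(H, C) → towers=[B/D/E/F/A/G/C] holding=H  ← match

unstack(H, C)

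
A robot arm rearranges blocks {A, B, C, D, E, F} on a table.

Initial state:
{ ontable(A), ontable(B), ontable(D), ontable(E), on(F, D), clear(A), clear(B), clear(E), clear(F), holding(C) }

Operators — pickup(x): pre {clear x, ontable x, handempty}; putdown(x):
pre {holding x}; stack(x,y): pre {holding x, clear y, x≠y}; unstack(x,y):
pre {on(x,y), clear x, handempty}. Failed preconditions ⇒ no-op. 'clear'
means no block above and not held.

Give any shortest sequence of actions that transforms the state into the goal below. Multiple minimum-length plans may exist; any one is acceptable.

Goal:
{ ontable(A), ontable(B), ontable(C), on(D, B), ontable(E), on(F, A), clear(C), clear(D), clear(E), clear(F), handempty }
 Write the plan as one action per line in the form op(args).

step 1 (putdown(C)): towers=[A; B; C; D/F; E] holding=-
step 2 (unstack(F, D)): towers=[A; B; C; D; E] holding=F
step 3 (stack(F, A)): towers=[A/F; B; C; D; E] holding=-
step 4 (pickup(D)): towers=[A/F; B; C; E] holding=D
step 5 (stack(D, B)): towers=[A/F; B/D; C; E] holding=-
goal check: towers=[A/F; B/D; C; E] holding=- — reached (length 5, optimal by BFS)

putdown(C)
unstack(F, D)
stack(F, A)
pickup(D)
stack(D, B)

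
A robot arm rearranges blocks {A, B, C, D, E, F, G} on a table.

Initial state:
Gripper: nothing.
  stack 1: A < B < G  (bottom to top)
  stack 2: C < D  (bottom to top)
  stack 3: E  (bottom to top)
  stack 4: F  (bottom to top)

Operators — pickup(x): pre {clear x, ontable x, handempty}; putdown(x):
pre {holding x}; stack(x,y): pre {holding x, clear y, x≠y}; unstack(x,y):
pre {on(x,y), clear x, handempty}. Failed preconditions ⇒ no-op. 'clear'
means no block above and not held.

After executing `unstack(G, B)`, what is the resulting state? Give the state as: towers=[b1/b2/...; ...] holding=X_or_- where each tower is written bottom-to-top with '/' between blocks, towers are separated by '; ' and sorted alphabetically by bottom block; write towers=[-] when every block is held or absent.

before: towers=[A/B/G; C/D; E; F] holding=-
pre[unstack(G, B)]: on(G,B) ✓, clear(G) ✓, handempty ✓
all met → apply unstack(G, B)
after:  towers=[A/B; C/D; E; F] holding=G

towers=[A/B; C/D; E; F] holding=G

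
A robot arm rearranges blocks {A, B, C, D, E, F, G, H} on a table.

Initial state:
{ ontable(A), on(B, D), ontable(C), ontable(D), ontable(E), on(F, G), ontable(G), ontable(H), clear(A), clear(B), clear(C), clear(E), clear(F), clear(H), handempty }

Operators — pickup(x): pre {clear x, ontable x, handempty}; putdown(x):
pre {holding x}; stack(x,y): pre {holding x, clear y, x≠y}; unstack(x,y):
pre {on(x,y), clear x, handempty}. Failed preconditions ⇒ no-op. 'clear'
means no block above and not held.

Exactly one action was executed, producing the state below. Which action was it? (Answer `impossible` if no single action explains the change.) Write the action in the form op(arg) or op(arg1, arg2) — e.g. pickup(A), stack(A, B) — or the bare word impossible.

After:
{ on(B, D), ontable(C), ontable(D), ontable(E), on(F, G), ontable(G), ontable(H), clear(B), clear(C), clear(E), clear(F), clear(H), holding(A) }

pickup(A)

target: towers=[C; D/B; E; G/F; H] holding=A
         pickup(A) → towers=[C; D/B; E; G/F; H] holding=A  ← match
         pickup(E) → towers=[A; C; D/B; G/F; H] holding=E
         pickup(H) → towers=[A; C; D/B; E; G/F] holding=H
     unstack(B, D) → towers=[A; C; D; E; G/F; H] holding=B
     unstack(F, G) → towers=[A; C; D/B; E; G; H] holding=F
         pickup(C) → towers=[A; D/B; E; G/F; H] holding=C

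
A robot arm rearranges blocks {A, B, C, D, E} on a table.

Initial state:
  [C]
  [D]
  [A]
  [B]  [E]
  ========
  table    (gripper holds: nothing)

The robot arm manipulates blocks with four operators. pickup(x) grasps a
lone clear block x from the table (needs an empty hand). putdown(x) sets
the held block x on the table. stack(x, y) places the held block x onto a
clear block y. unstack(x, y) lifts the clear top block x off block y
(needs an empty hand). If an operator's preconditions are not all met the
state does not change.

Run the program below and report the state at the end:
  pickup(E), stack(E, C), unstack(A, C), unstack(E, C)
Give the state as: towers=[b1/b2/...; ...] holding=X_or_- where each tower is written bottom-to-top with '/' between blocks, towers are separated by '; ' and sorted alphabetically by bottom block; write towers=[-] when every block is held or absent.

towers=[B/A/D/C] holding=E

step 1 (pickup(E)): towers=[B/A/D/C] holding=E
step 2 (stack(E, C)): towers=[B/A/D/C/E] holding=-
step 3 (unstack(A, C)) [no-op]: towers=[B/A/D/C/E] holding=-
step 4 (unstack(E, C)): towers=[B/A/D/C] holding=E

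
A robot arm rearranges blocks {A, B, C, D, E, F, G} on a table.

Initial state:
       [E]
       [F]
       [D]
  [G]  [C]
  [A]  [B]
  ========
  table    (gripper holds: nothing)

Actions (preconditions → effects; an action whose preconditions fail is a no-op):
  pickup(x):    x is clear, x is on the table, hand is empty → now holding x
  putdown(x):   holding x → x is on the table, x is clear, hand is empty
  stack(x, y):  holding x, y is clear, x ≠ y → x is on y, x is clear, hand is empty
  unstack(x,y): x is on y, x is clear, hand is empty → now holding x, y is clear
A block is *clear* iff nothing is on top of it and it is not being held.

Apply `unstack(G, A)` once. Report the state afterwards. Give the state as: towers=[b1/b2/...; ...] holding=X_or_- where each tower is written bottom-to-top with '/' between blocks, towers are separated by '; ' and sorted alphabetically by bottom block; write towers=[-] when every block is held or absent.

towers=[A; B/C/D/F/E] holding=G

before: towers=[A/G; B/C/D/F/E] holding=-
pre[unstack(G, A)]: on(G,A) ✓, clear(G) ✓, handempty ✓
all met → apply unstack(G, A)
after:  towers=[A; B/C/D/F/E] holding=G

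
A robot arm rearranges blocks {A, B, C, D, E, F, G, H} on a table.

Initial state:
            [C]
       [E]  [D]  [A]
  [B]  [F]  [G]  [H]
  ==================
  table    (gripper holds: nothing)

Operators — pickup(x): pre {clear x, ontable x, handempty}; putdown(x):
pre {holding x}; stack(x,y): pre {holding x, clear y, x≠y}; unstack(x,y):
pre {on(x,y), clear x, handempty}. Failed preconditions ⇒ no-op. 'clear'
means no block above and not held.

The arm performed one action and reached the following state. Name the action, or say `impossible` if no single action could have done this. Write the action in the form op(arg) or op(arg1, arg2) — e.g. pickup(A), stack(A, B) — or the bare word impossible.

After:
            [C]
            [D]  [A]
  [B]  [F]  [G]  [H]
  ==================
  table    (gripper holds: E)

target: towers=[B; F; G/D/C; H/A] holding=E
     unstack(A, H) → towers=[B; F/E; G/D/C; H] holding=A
     unstack(E, F) → towers=[B; F; G/D/C; H/A] holding=E  ← match
         pickup(B) → towers=[F/E; G/D/C; H/A] holding=B
     unstack(C, D) → towers=[B; F/E; G/D; H/A] holding=C

unstack(E, F)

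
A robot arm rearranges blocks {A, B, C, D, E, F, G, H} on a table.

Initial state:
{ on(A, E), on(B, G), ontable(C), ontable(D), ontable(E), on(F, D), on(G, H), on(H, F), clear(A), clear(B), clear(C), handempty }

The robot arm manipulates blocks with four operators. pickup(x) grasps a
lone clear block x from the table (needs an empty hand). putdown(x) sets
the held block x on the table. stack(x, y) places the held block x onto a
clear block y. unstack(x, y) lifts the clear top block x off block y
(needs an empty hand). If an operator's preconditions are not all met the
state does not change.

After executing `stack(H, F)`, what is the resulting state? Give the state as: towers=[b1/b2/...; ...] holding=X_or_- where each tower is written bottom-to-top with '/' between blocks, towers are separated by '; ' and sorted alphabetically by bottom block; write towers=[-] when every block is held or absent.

before: towers=[C; D/F/H/G/B; E/A] holding=-
pre[stack(H, F)]: holding(H) fail, clear(F) fail, H≠F ok
holding(H), clear(F) unmet → stack(H, F) is a no-op
after:  towers=[C; D/F/H/G/B; E/A] holding=-

towers=[C; D/F/H/G/B; E/A] holding=-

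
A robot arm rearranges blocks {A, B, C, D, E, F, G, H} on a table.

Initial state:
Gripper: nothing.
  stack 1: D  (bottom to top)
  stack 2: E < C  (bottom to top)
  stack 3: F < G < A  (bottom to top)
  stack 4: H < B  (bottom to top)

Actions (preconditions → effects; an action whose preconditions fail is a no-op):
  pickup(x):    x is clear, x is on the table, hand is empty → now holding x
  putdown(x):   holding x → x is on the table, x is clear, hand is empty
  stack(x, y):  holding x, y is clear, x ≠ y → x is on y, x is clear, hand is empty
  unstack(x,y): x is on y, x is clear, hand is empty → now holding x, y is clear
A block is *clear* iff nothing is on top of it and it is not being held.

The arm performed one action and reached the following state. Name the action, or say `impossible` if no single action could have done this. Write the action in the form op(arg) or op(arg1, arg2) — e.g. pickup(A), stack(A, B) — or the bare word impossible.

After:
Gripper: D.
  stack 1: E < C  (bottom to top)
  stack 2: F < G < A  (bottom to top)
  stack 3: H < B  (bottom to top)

pickup(D)

target: towers=[E/C; F/G/A; H/B] holding=D
     unstack(A, G) → towers=[D; E/C; F/G; H/B] holding=A
     unstack(B, H) → towers=[D; E/C; F/G/A; H] holding=B
         pickup(D) → towers=[E/C; F/G/A; H/B] holding=D  ← match
     unstack(C, E) → towers=[D; E; F/G/A; H/B] holding=C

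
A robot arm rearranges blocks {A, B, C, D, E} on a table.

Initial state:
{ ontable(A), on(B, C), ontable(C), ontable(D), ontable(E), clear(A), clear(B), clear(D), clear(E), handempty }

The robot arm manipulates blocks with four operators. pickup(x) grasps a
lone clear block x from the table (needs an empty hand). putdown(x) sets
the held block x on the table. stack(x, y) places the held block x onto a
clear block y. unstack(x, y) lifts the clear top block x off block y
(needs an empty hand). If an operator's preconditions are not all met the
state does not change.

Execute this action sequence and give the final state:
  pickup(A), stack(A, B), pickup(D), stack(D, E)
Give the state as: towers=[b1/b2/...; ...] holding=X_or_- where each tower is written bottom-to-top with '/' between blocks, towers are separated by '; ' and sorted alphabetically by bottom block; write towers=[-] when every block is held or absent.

towers=[C/B/A; E/D] holding=-

step 1 (pickup(A)): towers=[C/B; D; E] holding=A
step 2 (stack(A, B)): towers=[C/B/A; D; E] holding=-
step 3 (pickup(D)): towers=[C/B/A; E] holding=D
step 4 (stack(D, E)): towers=[C/B/A; E/D] holding=-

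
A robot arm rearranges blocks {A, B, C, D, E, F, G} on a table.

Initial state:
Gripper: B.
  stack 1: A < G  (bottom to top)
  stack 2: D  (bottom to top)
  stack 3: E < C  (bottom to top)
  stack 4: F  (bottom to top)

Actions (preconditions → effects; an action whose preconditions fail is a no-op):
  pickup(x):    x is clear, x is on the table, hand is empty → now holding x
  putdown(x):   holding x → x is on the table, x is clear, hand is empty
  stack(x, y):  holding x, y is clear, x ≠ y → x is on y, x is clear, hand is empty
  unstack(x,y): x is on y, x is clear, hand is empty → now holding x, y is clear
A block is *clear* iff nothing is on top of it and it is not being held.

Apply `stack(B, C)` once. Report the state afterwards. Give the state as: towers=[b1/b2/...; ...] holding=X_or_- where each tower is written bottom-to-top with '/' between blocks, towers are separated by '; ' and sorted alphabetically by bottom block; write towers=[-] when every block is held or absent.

before: towers=[A/G; D; E/C; F] holding=B
pre[stack(B, C)]: holding(B) ✓, clear(C) ✓, B≠C ✓
all met → apply stack(B, C)
after:  towers=[A/G; D; E/C/B; F] holding=-

towers=[A/G; D; E/C/B; F] holding=-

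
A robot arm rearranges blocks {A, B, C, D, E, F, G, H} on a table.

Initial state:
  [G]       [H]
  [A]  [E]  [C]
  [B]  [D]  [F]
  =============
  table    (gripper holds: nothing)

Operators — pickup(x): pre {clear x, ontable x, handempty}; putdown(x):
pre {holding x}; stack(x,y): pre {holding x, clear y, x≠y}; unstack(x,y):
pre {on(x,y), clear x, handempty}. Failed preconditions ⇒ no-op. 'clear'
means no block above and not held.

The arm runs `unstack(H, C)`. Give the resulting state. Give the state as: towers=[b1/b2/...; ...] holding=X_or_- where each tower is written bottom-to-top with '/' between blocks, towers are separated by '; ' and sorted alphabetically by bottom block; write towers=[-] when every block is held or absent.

towers=[B/A/G; D/E; F/C] holding=H

before: towers=[B/A/G; D/E; F/C/H] holding=-
pre[unstack(H, C)]: on(H,C) ✓, clear(H) ✓, handempty ✓
all met → apply unstack(H, C)
after:  towers=[B/A/G; D/E; F/C] holding=H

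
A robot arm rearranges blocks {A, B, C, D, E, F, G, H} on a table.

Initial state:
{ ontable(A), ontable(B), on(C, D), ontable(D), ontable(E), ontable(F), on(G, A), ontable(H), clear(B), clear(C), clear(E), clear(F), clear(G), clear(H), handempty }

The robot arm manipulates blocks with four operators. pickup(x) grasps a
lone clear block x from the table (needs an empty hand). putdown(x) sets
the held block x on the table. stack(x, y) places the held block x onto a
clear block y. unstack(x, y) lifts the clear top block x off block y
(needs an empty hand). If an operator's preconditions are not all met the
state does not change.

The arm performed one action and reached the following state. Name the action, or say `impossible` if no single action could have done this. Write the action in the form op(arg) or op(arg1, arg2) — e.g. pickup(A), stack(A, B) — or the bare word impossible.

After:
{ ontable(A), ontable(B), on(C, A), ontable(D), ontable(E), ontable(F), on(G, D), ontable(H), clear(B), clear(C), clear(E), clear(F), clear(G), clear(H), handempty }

impossible

target: towers=[A/C; B; D/G; E; F; H] holding=-
     unstack(G, A) → towers=[A; B; D/C; E; F; H] holding=G
         pickup(E) → towers=[A/G; B; D/C; F; H] holding=E
         pickup(H) → towers=[A/G; B; D/C; E; F] holding=H
         pickup(B) → towers=[A/G; D/C; E; F; H] holding=B
         pickup(F) → towers=[A/G; B; D/C; E; H] holding=F
     unstack(C, D) → towers=[A/G; B; D; E; F; H] holding=C
none of the 6 applicable actions match → impossible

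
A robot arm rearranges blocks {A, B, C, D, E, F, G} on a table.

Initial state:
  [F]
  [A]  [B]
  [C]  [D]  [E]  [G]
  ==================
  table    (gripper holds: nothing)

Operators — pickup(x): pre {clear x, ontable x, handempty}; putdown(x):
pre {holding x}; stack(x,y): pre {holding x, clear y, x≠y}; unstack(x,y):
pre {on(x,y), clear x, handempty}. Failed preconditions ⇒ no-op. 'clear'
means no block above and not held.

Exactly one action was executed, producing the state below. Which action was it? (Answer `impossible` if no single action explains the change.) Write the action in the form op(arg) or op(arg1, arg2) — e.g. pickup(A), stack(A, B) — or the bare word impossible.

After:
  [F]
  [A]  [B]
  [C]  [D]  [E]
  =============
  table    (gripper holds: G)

pickup(G)

target: towers=[C/A/F; D/B; E] holding=G
     unstack(B, D) → towers=[C/A/F; D; E; G] holding=B
     unstack(F, A) → towers=[C/A; D/B; E; G] holding=F
         pickup(G) → towers=[C/A/F; D/B; E] holding=G  ← match
         pickup(E) → towers=[C/A/F; D/B; G] holding=E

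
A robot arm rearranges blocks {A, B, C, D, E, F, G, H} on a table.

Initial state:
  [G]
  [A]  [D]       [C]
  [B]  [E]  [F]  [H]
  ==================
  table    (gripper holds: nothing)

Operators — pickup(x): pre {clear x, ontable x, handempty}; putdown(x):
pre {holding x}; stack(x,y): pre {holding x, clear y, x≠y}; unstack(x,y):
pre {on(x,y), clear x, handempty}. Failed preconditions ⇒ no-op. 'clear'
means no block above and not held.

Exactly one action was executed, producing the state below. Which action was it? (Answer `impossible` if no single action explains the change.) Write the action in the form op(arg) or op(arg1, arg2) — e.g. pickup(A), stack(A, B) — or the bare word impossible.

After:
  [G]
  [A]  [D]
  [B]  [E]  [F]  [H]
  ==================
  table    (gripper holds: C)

unstack(C, H)

target: towers=[B/A/G; E/D; F; H] holding=C
     unstack(G, A) → towers=[B/A; E/D; F; H/C] holding=G
         pickup(F) → towers=[B/A/G; E/D; H/C] holding=F
     unstack(D, E) → towers=[B/A/G; E; F; H/C] holding=D
     unstack(C, H) → towers=[B/A/G; E/D; F; H] holding=C  ← match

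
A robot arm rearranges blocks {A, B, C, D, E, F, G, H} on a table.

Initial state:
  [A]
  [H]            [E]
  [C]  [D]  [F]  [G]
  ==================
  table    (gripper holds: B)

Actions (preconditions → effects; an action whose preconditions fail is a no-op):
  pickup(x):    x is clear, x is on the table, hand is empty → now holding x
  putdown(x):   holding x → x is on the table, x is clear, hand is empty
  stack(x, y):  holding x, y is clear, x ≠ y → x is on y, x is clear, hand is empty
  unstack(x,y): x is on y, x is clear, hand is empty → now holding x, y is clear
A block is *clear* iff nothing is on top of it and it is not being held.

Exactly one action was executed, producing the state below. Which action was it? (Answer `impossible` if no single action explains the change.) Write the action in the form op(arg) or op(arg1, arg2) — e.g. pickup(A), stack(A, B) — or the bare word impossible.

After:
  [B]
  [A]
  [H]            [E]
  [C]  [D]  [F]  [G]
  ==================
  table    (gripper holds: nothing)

stack(B, A)

target: towers=[C/H/A/B; D; F; G/E] holding=-
        putdown(B) → towers=[B; C/H/A; D; F; G/E] holding=-
       stack(B, A) → towers=[C/H/A/B; D; F; G/E] holding=-  ← match
       stack(B, E) → towers=[C/H/A; D; F; G/E/B] holding=-
       stack(B, F) → towers=[C/H/A; D; F/B; G/E] holding=-
       stack(B, D) → towers=[C/H/A; D/B; F; G/E] holding=-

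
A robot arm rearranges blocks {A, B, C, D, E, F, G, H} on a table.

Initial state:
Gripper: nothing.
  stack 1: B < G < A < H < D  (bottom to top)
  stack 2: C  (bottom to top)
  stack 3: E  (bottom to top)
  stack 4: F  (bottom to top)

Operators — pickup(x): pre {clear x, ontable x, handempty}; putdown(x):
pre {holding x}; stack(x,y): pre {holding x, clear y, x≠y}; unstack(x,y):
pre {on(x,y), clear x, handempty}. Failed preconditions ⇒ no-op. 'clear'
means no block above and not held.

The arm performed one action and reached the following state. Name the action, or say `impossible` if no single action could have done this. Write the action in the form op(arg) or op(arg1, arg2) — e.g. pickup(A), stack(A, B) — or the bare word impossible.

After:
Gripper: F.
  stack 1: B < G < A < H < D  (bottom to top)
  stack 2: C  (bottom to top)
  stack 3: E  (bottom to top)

pickup(F)

target: towers=[B/G/A/H/D; C; E] holding=F
         pickup(E) → towers=[B/G/A/H/D; C; F] holding=E
         pickup(F) → towers=[B/G/A/H/D; C; E] holding=F  ← match
     unstack(D, H) → towers=[B/G/A/H; C; E; F] holding=D
         pickup(C) → towers=[B/G/A/H/D; E; F] holding=C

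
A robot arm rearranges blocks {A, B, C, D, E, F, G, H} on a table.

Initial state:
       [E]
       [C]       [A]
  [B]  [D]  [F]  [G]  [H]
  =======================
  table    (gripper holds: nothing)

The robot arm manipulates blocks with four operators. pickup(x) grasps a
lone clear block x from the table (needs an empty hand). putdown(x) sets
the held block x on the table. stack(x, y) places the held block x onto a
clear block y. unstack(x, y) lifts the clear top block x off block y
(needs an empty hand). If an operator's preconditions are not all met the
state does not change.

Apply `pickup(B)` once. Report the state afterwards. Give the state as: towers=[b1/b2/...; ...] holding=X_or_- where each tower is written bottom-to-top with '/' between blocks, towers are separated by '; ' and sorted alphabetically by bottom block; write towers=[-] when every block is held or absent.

towers=[D/C/E; F; G/A; H] holding=B

before: towers=[B; D/C/E; F; G/A; H] holding=-
pre[pickup(B)]: clear(B) yes, ontable(B) yes, handempty yes
all met → apply pickup(B)
after:  towers=[D/C/E; F; G/A; H] holding=B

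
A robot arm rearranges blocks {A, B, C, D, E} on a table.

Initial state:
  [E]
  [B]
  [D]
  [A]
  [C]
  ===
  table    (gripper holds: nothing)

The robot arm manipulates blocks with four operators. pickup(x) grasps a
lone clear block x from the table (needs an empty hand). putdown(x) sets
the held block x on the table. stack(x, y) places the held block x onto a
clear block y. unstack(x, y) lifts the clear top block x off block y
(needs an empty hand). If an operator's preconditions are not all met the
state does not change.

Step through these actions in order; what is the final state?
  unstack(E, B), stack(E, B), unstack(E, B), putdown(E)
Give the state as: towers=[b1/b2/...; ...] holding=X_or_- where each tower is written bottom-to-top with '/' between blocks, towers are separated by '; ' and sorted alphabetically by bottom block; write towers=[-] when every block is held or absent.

step 1 (unstack(E, B)): towers=[C/A/D/B] holding=E
step 2 (stack(E, B)): towers=[C/A/D/B/E] holding=-
step 3 (unstack(E, B)): towers=[C/A/D/B] holding=E
step 4 (putdown(E)): towers=[C/A/D/B; E] holding=-

towers=[C/A/D/B; E] holding=-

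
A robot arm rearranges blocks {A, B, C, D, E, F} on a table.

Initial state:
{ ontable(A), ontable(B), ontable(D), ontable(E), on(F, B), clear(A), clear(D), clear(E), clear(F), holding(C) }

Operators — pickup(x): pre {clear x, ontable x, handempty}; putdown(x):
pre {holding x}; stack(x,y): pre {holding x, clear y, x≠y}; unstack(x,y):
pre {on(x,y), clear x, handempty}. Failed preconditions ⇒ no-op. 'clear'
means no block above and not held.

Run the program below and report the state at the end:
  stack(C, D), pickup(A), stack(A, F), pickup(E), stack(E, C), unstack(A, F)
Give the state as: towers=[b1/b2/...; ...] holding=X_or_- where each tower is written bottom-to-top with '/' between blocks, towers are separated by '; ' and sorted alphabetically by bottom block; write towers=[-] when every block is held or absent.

towers=[B/F; D/C/E] holding=A

step 1 (stack(C, D)): towers=[A; B/F; D/C; E] holding=-
step 2 (pickup(A)): towers=[B/F; D/C; E] holding=A
step 3 (stack(A, F)): towers=[B/F/A; D/C; E] holding=-
step 4 (pickup(E)): towers=[B/F/A; D/C] holding=E
step 5 (stack(E, C)): towers=[B/F/A; D/C/E] holding=-
step 6 (unstack(A, F)): towers=[B/F; D/C/E] holding=A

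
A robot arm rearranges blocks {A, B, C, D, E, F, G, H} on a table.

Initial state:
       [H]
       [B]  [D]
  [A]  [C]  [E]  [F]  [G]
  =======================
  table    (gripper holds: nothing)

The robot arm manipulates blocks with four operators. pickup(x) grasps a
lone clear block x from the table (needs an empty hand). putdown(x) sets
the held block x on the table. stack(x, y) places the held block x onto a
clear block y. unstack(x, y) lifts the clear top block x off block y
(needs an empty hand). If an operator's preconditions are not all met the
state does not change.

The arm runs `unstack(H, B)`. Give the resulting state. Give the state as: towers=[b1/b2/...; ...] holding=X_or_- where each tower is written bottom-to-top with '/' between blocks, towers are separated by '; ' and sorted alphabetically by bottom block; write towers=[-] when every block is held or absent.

towers=[A; C/B; E/D; F; G] holding=H

before: towers=[A; C/B/H; E/D; F; G] holding=-
pre[unstack(H, B)]: on(H,B) ok, clear(H) ok, handempty ok
all met → apply unstack(H, B)
after:  towers=[A; C/B; E/D; F; G] holding=H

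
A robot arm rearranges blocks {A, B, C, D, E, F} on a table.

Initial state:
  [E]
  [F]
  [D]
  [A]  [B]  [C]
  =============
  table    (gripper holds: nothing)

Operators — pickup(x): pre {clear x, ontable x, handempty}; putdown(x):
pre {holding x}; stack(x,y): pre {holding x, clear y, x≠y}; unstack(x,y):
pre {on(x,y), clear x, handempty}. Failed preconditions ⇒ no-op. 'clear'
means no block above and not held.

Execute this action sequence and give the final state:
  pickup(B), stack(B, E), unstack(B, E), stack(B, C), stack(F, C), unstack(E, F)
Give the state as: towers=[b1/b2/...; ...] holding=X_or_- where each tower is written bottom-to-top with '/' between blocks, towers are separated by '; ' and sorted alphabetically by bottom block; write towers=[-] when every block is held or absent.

step 1 (pickup(B)): towers=[A/D/F/E; C] holding=B
step 2 (stack(B, E)): towers=[A/D/F/E/B; C] holding=-
step 3 (unstack(B, E)): towers=[A/D/F/E; C] holding=B
step 4 (stack(B, C)): towers=[A/D/F/E; C/B] holding=-
step 5 (stack(F, C)) [no-op]: towers=[A/D/F/E; C/B] holding=-
step 6 (unstack(E, F)): towers=[A/D/F; C/B] holding=E

towers=[A/D/F; C/B] holding=E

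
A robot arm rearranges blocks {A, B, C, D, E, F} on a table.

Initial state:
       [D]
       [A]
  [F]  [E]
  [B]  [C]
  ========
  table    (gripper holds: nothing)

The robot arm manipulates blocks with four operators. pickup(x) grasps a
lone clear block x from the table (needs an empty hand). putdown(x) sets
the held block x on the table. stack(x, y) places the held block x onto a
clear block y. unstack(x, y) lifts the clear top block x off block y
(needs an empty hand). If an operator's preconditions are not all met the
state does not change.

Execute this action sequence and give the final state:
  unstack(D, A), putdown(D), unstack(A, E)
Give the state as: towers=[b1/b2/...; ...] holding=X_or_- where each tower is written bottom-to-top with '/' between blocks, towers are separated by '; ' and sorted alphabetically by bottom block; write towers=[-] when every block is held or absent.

towers=[B/F; C/E; D] holding=A

step 1 (unstack(D, A)): towers=[B/F; C/E/A] holding=D
step 2 (putdown(D)): towers=[B/F; C/E/A; D] holding=-
step 3 (unstack(A, E)): towers=[B/F; C/E; D] holding=A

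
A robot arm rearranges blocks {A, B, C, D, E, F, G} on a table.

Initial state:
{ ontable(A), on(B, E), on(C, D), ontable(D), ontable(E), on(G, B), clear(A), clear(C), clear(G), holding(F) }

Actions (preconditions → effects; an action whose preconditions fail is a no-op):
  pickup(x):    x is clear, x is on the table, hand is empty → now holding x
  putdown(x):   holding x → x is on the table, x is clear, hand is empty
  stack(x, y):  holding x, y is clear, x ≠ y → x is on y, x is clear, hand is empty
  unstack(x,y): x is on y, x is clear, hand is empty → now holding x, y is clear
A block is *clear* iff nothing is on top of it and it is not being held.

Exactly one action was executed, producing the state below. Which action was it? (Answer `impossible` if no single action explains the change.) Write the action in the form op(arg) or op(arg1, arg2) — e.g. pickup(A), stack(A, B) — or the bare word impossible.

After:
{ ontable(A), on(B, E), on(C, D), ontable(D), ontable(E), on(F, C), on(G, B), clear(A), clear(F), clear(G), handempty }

target: towers=[A; D/C/F; E/B/G] holding=-
        putdown(F) → towers=[A; D/C; E/B/G; F] holding=-
       stack(F, G) → towers=[A; D/C; E/B/G/F] holding=-
       stack(F, A) → towers=[A/F; D/C; E/B/G] holding=-
       stack(F, C) → towers=[A; D/C/F; E/B/G] holding=-  ← match

stack(F, C)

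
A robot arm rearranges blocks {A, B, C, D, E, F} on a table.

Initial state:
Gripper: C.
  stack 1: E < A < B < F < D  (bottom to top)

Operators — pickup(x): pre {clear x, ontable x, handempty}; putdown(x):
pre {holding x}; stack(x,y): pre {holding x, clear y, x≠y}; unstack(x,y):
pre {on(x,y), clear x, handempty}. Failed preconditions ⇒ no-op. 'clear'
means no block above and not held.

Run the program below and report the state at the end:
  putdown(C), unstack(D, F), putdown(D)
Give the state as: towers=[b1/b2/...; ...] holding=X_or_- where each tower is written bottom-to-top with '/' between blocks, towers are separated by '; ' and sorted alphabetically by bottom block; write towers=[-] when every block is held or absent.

towers=[C; D; E/A/B/F] holding=-

step 1 (putdown(C)): towers=[C; E/A/B/F/D] holding=-
step 2 (unstack(D, F)): towers=[C; E/A/B/F] holding=D
step 3 (putdown(D)): towers=[C; D; E/A/B/F] holding=-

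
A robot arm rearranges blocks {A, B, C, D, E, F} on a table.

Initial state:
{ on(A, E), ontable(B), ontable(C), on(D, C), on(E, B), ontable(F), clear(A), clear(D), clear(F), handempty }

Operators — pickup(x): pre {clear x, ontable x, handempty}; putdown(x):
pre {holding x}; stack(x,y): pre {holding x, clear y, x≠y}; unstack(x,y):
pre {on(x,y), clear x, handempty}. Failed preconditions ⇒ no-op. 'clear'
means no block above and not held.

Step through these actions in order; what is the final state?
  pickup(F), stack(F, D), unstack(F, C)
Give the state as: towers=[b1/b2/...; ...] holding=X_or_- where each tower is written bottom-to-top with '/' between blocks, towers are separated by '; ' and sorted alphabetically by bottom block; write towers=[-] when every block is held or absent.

towers=[B/E/A; C/D/F] holding=-

step 1 (pickup(F)): towers=[B/E/A; C/D] holding=F
step 2 (stack(F, D)): towers=[B/E/A; C/D/F] holding=-
step 3 (unstack(F, C)) [no-op]: towers=[B/E/A; C/D/F] holding=-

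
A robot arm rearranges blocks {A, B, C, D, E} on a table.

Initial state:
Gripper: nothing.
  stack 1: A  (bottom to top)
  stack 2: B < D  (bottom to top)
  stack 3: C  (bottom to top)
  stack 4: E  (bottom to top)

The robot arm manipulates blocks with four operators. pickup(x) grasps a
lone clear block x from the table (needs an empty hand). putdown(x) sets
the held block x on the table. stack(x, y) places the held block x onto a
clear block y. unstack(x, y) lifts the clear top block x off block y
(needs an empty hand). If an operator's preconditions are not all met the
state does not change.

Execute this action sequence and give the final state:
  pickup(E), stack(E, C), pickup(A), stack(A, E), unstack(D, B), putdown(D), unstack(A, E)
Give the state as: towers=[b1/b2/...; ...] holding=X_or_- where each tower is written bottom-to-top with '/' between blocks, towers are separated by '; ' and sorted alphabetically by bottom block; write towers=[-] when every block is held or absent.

towers=[B; C/E; D] holding=A

step 1 (pickup(E)): towers=[A; B/D; C] holding=E
step 2 (stack(E, C)): towers=[A; B/D; C/E] holding=-
step 3 (pickup(A)): towers=[B/D; C/E] holding=A
step 4 (stack(A, E)): towers=[B/D; C/E/A] holding=-
step 5 (unstack(D, B)): towers=[B; C/E/A] holding=D
step 6 (putdown(D)): towers=[B; C/E/A; D] holding=-
step 7 (unstack(A, E)): towers=[B; C/E; D] holding=A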